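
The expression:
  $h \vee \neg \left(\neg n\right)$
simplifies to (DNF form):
$h \vee n$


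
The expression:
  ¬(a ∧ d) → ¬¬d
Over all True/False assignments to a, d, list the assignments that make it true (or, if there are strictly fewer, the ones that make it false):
is true only for:
  a=False, d=True;
  a=True, d=True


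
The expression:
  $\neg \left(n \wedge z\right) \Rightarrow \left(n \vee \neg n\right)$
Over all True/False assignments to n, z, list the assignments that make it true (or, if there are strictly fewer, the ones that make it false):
is always true.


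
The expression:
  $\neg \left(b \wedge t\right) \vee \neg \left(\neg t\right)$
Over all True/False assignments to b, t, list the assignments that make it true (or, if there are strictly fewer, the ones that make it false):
is always true.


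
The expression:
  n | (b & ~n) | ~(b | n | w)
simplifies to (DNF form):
b | n | ~w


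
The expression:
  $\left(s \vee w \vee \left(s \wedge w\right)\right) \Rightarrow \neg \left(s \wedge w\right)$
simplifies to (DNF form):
$\neg s \vee \neg w$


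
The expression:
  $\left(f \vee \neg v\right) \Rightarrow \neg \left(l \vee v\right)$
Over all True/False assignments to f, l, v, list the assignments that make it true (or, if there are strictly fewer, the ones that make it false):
is true only for:
  f=False, l=False, v=False;
  f=False, l=False, v=True;
  f=False, l=True, v=True;
  f=True, l=False, v=False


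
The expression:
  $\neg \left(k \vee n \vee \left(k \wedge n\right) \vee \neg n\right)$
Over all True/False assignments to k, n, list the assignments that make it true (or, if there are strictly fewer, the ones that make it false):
is never true.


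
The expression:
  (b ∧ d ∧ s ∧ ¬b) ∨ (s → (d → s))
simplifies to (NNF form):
True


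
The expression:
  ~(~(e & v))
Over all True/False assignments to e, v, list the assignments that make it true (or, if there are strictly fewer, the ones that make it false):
is true only for:
  e=True, v=True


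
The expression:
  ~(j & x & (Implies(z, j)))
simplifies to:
~j | ~x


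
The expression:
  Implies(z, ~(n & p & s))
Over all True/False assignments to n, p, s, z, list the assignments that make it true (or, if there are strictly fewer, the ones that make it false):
is false only for:
  n=True, p=True, s=True, z=True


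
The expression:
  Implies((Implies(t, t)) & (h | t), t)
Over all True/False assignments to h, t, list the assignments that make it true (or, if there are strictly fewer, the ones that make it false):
is false only for:
  h=True, t=False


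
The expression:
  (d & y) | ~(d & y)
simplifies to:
True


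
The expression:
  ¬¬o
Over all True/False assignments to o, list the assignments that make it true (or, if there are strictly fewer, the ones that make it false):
is true only for:
  o=True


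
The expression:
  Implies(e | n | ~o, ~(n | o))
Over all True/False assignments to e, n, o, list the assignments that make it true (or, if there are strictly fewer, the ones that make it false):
is true only for:
  e=False, n=False, o=False;
  e=False, n=False, o=True;
  e=True, n=False, o=False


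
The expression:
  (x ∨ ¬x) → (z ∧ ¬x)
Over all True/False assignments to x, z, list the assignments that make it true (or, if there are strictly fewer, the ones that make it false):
is true only for:
  x=False, z=True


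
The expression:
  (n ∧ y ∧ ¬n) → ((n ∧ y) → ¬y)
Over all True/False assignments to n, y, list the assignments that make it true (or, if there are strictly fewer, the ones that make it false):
is always true.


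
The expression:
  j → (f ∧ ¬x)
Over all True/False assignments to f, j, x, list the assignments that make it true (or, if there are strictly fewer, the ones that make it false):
is false only for:
  f=False, j=True, x=False;
  f=False, j=True, x=True;
  f=True, j=True, x=True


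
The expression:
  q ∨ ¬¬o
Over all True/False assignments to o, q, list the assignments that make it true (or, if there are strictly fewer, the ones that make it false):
is false only for:
  o=False, q=False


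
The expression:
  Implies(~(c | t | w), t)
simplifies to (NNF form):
c | t | w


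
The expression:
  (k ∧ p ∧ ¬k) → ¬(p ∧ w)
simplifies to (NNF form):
True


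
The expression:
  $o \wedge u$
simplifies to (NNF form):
$o \wedge u$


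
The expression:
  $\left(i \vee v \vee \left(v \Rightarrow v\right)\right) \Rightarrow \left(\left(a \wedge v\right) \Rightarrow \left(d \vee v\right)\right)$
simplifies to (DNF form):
$\text{True}$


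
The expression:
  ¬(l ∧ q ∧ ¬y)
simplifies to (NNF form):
y ∨ ¬l ∨ ¬q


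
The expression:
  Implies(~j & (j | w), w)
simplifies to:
True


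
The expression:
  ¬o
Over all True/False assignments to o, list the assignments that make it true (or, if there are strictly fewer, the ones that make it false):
is true only for:
  o=False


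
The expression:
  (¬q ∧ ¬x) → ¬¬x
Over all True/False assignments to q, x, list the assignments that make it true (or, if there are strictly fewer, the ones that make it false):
is false only for:
  q=False, x=False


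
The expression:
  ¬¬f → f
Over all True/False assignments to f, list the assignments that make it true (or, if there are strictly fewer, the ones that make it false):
is always true.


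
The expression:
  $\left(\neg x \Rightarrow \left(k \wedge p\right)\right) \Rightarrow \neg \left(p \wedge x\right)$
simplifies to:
$\neg p \vee \neg x$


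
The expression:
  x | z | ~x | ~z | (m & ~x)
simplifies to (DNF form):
True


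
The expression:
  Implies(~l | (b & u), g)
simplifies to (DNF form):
g | (l & ~b) | (l & ~u)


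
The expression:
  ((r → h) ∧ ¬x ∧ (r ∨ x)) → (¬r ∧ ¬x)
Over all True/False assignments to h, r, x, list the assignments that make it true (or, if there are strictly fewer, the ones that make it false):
is false only for:
  h=True, r=True, x=False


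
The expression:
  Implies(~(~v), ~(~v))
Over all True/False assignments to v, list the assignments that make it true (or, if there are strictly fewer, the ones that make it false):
is always true.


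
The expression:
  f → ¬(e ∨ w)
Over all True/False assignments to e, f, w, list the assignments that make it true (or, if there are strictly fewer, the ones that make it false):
is false only for:
  e=False, f=True, w=True;
  e=True, f=True, w=False;
  e=True, f=True, w=True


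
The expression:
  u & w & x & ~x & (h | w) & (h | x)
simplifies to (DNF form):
False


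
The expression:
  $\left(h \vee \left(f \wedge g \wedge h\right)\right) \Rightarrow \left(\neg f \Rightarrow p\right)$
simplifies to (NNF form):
$f \vee p \vee \neg h$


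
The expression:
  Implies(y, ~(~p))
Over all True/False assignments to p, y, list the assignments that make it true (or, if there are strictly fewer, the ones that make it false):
is false only for:
  p=False, y=True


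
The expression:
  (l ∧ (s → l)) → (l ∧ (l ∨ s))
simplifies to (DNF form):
True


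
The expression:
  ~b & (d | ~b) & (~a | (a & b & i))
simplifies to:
~a & ~b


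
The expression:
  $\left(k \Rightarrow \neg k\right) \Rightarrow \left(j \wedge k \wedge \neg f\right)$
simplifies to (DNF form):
$k$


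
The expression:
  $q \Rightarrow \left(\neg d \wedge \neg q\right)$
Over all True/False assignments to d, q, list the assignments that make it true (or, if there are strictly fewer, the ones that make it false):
is true only for:
  d=False, q=False;
  d=True, q=False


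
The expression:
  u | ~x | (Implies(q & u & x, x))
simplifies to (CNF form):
True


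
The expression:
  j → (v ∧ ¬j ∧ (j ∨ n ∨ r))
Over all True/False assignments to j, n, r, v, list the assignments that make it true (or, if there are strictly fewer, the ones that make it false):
is true only for:
  j=False, n=False, r=False, v=False;
  j=False, n=False, r=False, v=True;
  j=False, n=False, r=True, v=False;
  j=False, n=False, r=True, v=True;
  j=False, n=True, r=False, v=False;
  j=False, n=True, r=False, v=True;
  j=False, n=True, r=True, v=False;
  j=False, n=True, r=True, v=True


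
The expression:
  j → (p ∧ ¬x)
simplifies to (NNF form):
(p ∧ ¬x) ∨ ¬j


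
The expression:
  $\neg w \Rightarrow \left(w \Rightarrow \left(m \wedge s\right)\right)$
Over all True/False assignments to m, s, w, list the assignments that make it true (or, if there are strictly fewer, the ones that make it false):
is always true.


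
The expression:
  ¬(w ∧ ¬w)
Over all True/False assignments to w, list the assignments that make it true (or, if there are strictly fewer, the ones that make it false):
is always true.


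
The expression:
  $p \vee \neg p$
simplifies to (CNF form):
$\text{True}$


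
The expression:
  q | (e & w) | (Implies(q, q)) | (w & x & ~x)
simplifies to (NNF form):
True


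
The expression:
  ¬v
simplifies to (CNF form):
¬v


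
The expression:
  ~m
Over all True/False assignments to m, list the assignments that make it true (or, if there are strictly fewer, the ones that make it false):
is true only for:
  m=False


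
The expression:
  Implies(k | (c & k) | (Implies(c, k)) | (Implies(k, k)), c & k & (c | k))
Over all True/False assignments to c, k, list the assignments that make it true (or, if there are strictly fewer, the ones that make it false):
is true only for:
  c=True, k=True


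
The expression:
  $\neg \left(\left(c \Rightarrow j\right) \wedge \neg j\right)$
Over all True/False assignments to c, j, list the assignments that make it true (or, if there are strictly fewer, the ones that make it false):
is false only for:
  c=False, j=False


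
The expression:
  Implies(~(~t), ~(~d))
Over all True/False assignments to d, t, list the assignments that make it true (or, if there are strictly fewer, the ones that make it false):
is false only for:
  d=False, t=True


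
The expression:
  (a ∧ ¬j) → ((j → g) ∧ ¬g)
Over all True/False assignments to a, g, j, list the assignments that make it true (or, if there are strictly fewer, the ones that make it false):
is false only for:
  a=True, g=True, j=False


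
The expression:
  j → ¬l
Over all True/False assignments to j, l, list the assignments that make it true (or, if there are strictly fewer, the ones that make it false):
is false only for:
  j=True, l=True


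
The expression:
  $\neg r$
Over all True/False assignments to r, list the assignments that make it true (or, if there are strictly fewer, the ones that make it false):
is true only for:
  r=False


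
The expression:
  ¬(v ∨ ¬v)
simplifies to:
False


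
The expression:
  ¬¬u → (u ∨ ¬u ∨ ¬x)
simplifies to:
True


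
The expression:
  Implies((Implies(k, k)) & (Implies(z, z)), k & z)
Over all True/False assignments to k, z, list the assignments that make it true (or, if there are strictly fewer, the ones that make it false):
is true only for:
  k=True, z=True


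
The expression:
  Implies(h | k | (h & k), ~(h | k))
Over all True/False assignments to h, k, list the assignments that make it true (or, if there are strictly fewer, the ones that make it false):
is true only for:
  h=False, k=False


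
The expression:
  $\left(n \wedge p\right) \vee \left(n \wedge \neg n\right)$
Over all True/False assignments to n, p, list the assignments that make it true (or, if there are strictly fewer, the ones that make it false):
is true only for:
  n=True, p=True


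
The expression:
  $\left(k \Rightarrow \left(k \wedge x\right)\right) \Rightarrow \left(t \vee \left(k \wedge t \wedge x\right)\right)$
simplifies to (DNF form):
$t \vee \left(k \wedge \neg x\right)$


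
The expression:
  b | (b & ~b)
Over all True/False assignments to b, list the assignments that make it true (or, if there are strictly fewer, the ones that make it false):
is true only for:
  b=True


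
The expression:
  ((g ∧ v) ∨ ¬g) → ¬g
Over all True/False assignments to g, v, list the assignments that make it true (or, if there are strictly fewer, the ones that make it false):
is false only for:
  g=True, v=True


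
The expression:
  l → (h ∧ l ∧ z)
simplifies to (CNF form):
(h ∨ ¬l) ∧ (z ∨ ¬l)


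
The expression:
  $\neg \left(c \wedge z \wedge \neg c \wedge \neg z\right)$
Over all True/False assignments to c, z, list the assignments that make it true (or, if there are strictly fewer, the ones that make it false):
is always true.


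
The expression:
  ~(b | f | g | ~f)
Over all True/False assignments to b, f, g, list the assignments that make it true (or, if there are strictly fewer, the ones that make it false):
is never true.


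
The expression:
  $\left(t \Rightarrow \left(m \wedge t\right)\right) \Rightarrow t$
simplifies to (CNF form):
$t$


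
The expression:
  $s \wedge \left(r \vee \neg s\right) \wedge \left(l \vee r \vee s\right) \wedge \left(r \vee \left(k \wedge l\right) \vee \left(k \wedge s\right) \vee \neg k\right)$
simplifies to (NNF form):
$r \wedge s$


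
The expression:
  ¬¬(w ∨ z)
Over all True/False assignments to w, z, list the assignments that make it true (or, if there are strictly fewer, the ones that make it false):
is false only for:
  w=False, z=False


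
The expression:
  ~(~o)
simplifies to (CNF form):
o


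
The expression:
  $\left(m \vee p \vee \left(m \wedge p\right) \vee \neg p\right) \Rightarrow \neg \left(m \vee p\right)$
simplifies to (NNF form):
$\neg m \wedge \neg p$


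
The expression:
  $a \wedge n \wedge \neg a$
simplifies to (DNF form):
$\text{False}$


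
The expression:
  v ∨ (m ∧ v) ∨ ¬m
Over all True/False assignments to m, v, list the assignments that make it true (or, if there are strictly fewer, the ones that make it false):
is false only for:
  m=True, v=False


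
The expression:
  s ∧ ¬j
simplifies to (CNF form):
s ∧ ¬j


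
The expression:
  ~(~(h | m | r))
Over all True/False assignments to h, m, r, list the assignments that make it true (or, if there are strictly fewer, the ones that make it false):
is false only for:
  h=False, m=False, r=False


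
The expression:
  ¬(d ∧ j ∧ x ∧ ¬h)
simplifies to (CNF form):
h ∨ ¬d ∨ ¬j ∨ ¬x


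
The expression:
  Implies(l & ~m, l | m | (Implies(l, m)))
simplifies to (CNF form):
True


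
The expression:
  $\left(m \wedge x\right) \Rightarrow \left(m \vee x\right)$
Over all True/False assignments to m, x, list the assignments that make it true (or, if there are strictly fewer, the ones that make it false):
is always true.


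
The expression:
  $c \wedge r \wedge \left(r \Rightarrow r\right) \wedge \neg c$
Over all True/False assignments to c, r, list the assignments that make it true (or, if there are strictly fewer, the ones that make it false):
is never true.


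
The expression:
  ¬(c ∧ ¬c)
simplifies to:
True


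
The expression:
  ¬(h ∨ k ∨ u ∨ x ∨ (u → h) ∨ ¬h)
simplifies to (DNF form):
False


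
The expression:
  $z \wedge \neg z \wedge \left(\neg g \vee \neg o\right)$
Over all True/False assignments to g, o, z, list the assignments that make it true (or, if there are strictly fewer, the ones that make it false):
is never true.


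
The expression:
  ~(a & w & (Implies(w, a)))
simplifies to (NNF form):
~a | ~w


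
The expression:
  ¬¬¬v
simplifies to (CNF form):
¬v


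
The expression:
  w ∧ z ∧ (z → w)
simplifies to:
w ∧ z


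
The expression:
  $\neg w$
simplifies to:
$\neg w$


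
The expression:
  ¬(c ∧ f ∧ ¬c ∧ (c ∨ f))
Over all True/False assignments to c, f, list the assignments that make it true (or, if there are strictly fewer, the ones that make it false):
is always true.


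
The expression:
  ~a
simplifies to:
~a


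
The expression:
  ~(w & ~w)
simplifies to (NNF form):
True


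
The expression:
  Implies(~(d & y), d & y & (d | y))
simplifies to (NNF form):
d & y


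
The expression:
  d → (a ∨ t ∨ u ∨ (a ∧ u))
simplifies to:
a ∨ t ∨ u ∨ ¬d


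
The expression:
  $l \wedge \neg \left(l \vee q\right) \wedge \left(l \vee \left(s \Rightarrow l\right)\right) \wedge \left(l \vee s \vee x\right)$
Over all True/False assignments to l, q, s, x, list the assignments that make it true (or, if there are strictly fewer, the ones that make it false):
is never true.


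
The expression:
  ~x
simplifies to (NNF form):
~x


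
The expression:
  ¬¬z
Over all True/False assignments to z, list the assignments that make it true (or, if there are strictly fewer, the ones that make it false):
is true only for:
  z=True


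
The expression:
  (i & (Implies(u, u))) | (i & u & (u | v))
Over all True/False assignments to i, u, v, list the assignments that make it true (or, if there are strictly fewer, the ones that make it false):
is true only for:
  i=True, u=False, v=False;
  i=True, u=False, v=True;
  i=True, u=True, v=False;
  i=True, u=True, v=True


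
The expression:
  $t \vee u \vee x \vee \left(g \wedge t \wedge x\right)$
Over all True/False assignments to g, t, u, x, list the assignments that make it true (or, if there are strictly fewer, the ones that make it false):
is false only for:
  g=False, t=False, u=False, x=False;
  g=True, t=False, u=False, x=False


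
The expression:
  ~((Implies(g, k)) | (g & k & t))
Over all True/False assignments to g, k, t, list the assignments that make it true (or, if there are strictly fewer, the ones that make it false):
is true only for:
  g=True, k=False, t=False;
  g=True, k=False, t=True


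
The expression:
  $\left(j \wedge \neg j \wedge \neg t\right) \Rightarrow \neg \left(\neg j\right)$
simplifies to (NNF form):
$\text{True}$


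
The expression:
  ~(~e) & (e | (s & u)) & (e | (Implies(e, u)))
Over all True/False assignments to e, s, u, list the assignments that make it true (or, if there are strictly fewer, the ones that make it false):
is true only for:
  e=True, s=False, u=False;
  e=True, s=False, u=True;
  e=True, s=True, u=False;
  e=True, s=True, u=True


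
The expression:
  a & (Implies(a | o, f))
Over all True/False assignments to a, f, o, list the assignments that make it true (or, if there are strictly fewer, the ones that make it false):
is true only for:
  a=True, f=True, o=False;
  a=True, f=True, o=True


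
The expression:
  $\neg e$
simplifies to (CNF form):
$\neg e$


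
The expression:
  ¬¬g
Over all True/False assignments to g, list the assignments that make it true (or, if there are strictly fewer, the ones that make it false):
is true only for:
  g=True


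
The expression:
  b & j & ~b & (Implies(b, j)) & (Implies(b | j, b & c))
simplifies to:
False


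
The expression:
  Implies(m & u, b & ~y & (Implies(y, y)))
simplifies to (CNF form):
(b | ~m | ~u) & (~m | ~u | ~y)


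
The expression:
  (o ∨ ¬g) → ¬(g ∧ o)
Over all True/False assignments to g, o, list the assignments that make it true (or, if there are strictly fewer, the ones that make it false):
is false only for:
  g=True, o=True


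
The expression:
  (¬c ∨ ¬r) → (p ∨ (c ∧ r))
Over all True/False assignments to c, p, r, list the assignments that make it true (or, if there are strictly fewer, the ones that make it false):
is false only for:
  c=False, p=False, r=False;
  c=False, p=False, r=True;
  c=True, p=False, r=False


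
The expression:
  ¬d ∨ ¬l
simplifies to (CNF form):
¬d ∨ ¬l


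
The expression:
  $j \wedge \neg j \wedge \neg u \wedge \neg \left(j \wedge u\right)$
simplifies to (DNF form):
$\text{False}$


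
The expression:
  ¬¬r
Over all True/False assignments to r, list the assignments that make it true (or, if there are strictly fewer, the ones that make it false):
is true only for:
  r=True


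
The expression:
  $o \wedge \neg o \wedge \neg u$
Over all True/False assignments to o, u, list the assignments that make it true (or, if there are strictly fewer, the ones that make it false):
is never true.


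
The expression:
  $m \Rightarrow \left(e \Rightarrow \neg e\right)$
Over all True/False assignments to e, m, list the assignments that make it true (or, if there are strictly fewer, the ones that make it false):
is false only for:
  e=True, m=True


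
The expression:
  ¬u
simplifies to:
¬u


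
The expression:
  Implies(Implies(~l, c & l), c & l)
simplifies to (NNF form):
c | ~l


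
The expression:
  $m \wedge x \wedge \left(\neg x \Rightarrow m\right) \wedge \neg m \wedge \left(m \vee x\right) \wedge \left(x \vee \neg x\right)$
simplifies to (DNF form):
$\text{False}$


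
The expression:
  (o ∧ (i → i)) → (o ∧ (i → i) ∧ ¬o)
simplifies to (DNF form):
¬o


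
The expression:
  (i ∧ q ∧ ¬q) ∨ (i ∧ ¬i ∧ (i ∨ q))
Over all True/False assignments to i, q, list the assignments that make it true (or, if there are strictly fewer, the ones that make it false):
is never true.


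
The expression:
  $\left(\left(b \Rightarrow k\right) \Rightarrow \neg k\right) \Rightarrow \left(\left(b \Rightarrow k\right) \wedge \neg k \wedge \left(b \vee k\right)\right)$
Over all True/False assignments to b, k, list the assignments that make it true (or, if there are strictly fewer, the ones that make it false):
is true only for:
  b=False, k=True;
  b=True, k=True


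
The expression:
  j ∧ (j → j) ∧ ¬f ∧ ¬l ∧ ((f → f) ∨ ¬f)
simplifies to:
j ∧ ¬f ∧ ¬l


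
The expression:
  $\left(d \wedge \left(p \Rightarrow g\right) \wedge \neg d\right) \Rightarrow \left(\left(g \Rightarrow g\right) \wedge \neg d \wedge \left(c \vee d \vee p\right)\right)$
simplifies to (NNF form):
$\text{True}$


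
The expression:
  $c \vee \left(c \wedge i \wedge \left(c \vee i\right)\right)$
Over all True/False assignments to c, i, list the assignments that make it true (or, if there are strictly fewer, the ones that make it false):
is true only for:
  c=True, i=False;
  c=True, i=True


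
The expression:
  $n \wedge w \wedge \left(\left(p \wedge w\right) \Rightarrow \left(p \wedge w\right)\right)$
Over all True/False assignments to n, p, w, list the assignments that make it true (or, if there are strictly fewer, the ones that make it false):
is true only for:
  n=True, p=False, w=True;
  n=True, p=True, w=True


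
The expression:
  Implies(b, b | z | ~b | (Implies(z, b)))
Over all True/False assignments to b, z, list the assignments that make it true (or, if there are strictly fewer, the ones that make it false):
is always true.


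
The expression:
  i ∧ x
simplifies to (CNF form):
i ∧ x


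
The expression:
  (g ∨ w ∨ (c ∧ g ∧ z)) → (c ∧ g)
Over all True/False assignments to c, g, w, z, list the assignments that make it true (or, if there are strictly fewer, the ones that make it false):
is true only for:
  c=False, g=False, w=False, z=False;
  c=False, g=False, w=False, z=True;
  c=True, g=False, w=False, z=False;
  c=True, g=False, w=False, z=True;
  c=True, g=True, w=False, z=False;
  c=True, g=True, w=False, z=True;
  c=True, g=True, w=True, z=False;
  c=True, g=True, w=True, z=True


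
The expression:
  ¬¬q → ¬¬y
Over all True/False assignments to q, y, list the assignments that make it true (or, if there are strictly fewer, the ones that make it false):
is false only for:
  q=True, y=False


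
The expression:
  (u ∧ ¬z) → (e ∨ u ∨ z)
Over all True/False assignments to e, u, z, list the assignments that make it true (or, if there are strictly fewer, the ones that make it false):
is always true.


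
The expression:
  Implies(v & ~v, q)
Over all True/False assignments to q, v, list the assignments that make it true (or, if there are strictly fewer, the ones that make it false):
is always true.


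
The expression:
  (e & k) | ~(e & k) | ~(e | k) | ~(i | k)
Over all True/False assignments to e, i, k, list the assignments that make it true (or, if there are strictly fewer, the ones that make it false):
is always true.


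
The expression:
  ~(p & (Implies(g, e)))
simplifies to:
~p | (g & ~e)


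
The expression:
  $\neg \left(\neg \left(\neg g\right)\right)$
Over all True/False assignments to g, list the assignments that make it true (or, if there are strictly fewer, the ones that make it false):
is true only for:
  g=False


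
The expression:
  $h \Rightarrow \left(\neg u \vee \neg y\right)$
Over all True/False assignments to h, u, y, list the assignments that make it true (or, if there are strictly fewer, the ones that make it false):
is false only for:
  h=True, u=True, y=True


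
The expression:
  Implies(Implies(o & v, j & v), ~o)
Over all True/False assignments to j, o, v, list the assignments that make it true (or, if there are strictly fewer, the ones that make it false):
is false only for:
  j=False, o=True, v=False;
  j=True, o=True, v=False;
  j=True, o=True, v=True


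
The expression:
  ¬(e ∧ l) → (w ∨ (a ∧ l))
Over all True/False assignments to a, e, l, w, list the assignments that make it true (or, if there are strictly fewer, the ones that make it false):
is false only for:
  a=False, e=False, l=False, w=False;
  a=False, e=False, l=True, w=False;
  a=False, e=True, l=False, w=False;
  a=True, e=False, l=False, w=False;
  a=True, e=True, l=False, w=False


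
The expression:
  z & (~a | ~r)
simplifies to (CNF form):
z & (~a | ~r)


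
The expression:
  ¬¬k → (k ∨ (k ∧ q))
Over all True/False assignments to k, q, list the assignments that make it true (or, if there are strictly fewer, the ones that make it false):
is always true.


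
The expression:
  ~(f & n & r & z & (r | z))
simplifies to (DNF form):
~f | ~n | ~r | ~z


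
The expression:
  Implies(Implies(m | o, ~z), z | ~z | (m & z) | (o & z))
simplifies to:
True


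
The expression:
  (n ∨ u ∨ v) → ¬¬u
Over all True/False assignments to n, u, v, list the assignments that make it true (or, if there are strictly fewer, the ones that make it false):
is false only for:
  n=False, u=False, v=True;
  n=True, u=False, v=False;
  n=True, u=False, v=True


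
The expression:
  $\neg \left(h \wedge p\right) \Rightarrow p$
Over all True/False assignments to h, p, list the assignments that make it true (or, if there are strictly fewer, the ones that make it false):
is true only for:
  h=False, p=True;
  h=True, p=True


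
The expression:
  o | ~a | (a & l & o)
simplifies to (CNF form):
o | ~a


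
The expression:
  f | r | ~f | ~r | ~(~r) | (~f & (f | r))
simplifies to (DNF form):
True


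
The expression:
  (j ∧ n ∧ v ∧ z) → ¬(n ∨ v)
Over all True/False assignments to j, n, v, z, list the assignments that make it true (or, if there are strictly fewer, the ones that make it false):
is false only for:
  j=True, n=True, v=True, z=True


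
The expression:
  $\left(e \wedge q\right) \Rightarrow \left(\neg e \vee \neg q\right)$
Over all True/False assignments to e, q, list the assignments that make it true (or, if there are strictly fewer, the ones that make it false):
is false only for:
  e=True, q=True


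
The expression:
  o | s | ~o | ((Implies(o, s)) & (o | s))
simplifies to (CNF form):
True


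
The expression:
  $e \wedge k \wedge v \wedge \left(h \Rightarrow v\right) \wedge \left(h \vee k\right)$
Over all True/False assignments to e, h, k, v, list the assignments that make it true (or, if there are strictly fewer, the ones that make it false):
is true only for:
  e=True, h=False, k=True, v=True;
  e=True, h=True, k=True, v=True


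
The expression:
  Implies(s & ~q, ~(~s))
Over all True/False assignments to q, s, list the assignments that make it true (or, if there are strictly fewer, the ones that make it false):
is always true.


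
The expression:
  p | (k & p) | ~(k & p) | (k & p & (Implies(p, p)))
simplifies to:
True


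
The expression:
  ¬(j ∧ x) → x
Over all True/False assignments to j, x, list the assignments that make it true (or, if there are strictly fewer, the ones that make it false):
is true only for:
  j=False, x=True;
  j=True, x=True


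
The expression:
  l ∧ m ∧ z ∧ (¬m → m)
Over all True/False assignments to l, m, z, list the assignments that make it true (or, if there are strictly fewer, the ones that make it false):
is true only for:
  l=True, m=True, z=True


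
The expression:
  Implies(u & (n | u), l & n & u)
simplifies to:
~u | (l & n)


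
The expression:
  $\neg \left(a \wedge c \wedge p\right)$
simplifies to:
$\neg a \vee \neg c \vee \neg p$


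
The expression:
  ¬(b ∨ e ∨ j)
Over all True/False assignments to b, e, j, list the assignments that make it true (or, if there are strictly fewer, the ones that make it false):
is true only for:
  b=False, e=False, j=False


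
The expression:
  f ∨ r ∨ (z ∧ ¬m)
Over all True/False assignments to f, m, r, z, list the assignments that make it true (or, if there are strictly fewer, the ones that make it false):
is false only for:
  f=False, m=False, r=False, z=False;
  f=False, m=True, r=False, z=False;
  f=False, m=True, r=False, z=True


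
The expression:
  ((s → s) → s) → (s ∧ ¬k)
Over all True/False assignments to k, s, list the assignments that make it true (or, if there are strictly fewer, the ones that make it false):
is false only for:
  k=True, s=True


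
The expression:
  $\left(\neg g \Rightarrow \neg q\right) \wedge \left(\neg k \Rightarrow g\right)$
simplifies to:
$g \vee \left(k \wedge \neg q\right)$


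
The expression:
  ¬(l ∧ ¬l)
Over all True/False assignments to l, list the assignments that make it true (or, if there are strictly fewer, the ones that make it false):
is always true.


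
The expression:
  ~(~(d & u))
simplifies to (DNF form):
d & u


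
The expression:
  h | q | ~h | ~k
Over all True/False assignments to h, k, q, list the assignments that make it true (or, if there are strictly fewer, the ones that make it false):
is always true.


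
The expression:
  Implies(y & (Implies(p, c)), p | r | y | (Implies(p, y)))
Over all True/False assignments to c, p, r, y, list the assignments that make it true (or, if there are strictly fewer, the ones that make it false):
is always true.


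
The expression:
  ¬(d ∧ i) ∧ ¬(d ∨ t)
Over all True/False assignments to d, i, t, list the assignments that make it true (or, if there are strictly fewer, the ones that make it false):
is true only for:
  d=False, i=False, t=False;
  d=False, i=True, t=False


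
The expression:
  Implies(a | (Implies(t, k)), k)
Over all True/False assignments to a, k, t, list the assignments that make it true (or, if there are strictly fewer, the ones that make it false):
is false only for:
  a=False, k=False, t=False;
  a=True, k=False, t=False;
  a=True, k=False, t=True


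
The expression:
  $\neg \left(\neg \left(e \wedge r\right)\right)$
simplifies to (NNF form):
$e \wedge r$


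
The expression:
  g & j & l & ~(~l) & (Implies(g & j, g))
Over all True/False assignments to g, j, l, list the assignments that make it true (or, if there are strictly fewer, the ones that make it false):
is true only for:
  g=True, j=True, l=True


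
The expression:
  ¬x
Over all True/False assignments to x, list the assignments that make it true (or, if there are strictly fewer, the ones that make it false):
is true only for:
  x=False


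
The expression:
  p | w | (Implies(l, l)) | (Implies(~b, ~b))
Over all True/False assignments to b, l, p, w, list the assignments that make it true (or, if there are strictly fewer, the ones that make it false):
is always true.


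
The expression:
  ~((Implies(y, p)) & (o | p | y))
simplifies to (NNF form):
~p & (y | ~o)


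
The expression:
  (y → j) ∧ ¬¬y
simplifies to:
j ∧ y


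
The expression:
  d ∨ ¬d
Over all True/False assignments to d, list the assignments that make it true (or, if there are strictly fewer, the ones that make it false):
is always true.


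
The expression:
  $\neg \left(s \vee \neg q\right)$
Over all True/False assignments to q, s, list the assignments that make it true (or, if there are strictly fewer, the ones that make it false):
is true only for:
  q=True, s=False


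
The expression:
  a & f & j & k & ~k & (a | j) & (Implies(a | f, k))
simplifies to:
False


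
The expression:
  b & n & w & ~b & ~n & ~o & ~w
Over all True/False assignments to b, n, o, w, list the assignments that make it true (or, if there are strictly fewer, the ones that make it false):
is never true.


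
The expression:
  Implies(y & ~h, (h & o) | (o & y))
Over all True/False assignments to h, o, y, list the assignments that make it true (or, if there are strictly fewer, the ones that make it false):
is false only for:
  h=False, o=False, y=True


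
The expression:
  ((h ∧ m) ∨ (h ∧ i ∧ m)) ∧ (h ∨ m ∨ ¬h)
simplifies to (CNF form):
h ∧ m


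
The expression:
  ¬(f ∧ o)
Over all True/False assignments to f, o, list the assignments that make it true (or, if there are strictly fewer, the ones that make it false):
is false only for:
  f=True, o=True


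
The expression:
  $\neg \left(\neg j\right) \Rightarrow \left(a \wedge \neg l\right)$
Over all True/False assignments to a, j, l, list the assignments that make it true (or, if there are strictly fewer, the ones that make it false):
is false only for:
  a=False, j=True, l=False;
  a=False, j=True, l=True;
  a=True, j=True, l=True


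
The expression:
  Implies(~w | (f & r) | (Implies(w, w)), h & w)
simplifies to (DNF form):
h & w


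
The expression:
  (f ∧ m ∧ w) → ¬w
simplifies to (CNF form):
¬f ∨ ¬m ∨ ¬w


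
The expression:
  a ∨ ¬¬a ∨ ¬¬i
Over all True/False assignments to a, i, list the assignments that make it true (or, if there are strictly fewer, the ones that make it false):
is false only for:
  a=False, i=False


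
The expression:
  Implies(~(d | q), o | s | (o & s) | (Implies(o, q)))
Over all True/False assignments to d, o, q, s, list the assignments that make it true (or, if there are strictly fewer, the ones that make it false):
is always true.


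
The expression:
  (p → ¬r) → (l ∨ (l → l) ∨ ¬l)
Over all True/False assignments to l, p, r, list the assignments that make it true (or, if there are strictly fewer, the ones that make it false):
is always true.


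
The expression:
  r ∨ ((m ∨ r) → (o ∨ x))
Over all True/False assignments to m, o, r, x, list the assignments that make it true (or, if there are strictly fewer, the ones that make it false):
is false only for:
  m=True, o=False, r=False, x=False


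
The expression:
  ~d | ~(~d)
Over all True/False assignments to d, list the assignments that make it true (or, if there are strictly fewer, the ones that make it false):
is always true.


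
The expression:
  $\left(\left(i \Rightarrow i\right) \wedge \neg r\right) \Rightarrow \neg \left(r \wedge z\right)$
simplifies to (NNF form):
$\text{True}$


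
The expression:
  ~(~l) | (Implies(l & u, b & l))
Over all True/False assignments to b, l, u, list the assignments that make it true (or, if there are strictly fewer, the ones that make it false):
is always true.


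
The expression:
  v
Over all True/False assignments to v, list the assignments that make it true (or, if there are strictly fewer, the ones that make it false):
is true only for:
  v=True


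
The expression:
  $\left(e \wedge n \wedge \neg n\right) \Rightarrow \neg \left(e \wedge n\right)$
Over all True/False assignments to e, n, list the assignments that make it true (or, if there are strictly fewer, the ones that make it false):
is always true.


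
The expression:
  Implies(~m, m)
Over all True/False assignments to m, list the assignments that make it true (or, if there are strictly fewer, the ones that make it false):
is true only for:
  m=True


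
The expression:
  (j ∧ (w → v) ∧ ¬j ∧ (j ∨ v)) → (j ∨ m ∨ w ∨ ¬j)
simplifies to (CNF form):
True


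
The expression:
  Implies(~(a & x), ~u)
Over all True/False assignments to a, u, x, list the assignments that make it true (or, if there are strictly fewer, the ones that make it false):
is false only for:
  a=False, u=True, x=False;
  a=False, u=True, x=True;
  a=True, u=True, x=False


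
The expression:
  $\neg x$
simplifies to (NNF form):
$\neg x$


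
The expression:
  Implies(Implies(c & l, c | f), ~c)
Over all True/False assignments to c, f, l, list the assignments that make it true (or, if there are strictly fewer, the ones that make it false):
is true only for:
  c=False, f=False, l=False;
  c=False, f=False, l=True;
  c=False, f=True, l=False;
  c=False, f=True, l=True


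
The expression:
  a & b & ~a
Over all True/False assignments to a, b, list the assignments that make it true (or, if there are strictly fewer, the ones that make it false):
is never true.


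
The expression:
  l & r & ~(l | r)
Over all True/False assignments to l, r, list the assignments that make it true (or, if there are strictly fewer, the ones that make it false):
is never true.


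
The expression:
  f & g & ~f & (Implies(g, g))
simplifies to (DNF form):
False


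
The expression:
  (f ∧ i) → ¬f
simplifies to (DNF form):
¬f ∨ ¬i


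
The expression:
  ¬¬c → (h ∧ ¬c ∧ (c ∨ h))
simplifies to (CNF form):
¬c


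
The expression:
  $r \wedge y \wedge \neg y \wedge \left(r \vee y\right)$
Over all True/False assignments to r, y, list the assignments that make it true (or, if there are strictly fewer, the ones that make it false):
is never true.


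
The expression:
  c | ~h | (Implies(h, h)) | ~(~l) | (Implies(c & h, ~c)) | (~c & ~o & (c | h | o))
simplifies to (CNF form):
True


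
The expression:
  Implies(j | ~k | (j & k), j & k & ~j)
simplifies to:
k & ~j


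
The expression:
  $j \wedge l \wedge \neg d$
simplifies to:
$j \wedge l \wedge \neg d$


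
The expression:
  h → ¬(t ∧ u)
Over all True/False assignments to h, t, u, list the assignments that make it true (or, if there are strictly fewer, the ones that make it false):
is false only for:
  h=True, t=True, u=True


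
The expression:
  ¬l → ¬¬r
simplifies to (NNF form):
l ∨ r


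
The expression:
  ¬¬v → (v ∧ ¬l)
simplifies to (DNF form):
¬l ∨ ¬v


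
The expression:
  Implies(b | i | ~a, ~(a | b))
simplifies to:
~b & (~a | ~i)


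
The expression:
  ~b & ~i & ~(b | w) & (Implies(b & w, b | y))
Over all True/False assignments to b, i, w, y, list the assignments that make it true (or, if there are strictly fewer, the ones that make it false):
is true only for:
  b=False, i=False, w=False, y=False;
  b=False, i=False, w=False, y=True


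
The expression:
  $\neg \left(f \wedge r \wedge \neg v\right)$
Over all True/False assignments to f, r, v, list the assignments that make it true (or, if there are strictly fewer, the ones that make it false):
is false only for:
  f=True, r=True, v=False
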